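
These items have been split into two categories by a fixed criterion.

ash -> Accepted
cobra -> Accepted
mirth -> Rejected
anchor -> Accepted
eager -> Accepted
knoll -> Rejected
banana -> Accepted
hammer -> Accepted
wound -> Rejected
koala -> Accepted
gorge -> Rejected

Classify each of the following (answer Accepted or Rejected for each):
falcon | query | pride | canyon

The simplest hypothesis consistent with all the labels is: contains 'a'.

Accepted, Rejected, Rejected, Accepted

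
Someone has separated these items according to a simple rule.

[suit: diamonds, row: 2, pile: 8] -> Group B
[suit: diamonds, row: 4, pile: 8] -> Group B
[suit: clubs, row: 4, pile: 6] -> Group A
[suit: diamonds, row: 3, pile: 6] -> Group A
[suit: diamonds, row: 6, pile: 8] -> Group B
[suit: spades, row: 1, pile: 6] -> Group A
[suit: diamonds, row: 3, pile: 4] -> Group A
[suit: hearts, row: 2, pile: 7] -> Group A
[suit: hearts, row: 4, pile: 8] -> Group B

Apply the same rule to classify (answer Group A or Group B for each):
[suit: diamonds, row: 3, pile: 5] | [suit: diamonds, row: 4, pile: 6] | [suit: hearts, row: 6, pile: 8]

Group A, Group A, Group B

The distinguishing property — pile ≤ 7 — holds for all the 'Group A' cases and none of the 'Group B' cases.
[suit: diamonds, row: 3, pile: 5] → pile = 5 → Group A.
[suit: diamonds, row: 4, pile: 6] → pile = 6 → Group A.
[suit: hearts, row: 6, pile: 8] → pile = 8 → Group B.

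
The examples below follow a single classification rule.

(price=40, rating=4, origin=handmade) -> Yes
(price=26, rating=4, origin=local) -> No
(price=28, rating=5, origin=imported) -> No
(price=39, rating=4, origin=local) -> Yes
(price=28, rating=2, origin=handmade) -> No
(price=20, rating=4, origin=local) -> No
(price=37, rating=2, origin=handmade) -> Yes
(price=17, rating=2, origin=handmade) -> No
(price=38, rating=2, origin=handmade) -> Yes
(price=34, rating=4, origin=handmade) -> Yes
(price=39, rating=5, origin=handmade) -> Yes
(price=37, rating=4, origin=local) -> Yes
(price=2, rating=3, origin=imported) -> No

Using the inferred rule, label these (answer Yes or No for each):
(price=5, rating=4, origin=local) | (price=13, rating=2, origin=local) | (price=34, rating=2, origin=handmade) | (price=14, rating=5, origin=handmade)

One predicate separates the groups cleanly: price ≥ 34.
(price=5, rating=4, origin=local): No (price = 5). (price=13, rating=2, origin=local): No (price = 13). (price=34, rating=2, origin=handmade): Yes (price = 34). (price=14, rating=5, origin=handmade): No (price = 14).

No, No, Yes, No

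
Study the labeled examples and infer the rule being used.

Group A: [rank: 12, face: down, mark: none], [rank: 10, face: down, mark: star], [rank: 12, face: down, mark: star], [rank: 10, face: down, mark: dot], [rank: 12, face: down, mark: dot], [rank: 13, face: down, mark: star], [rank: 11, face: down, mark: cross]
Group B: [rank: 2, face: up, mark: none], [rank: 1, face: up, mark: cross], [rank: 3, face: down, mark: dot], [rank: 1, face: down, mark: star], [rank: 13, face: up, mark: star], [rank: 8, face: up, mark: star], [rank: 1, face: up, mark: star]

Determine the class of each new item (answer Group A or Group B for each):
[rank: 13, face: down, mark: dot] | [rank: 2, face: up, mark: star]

Group A, Group B

The classifier is using: face is down AND rank ≥ 8.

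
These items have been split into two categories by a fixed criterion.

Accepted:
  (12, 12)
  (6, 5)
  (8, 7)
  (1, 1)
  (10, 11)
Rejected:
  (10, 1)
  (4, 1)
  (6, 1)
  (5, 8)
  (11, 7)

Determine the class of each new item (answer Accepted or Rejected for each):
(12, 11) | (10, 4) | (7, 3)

The rule appears to be: |first − second| ≤ 1.
(12, 11): |12−11| = 1 — meets the rule, so Accepted.
(10, 4): |10−4| = 6 — does not fit, so Rejected.
(7, 3): |7−3| = 4 — does not fit, so Rejected.

Accepted, Rejected, Rejected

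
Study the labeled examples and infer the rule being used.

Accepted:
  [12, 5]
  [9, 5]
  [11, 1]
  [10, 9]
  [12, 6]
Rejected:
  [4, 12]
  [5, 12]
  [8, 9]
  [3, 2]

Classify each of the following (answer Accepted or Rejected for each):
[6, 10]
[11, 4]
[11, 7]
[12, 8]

Rejected, Accepted, Accepted, Accepted

The distinguishing property — first ≥ 9 — holds for all the 'Accepted' cases and none of the 'Rejected' cases.
[6, 10]: first 6, fails the rule → Rejected.
[11, 4]: first 11, qualifies → Accepted.
[11, 7]: first 11, qualifies → Accepted.
[12, 8]: first 12, qualifies → Accepted.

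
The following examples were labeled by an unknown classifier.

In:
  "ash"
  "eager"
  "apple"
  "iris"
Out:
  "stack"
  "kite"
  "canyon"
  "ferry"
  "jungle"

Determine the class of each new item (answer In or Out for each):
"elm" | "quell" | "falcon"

Checking candidate rules against both groups, what survives is: starts with a vowel.
"elm" — starts with 'e', hence In. "quell" — starts with 'q', hence Out. "falcon" — starts with 'f', hence Out.

In, Out, Out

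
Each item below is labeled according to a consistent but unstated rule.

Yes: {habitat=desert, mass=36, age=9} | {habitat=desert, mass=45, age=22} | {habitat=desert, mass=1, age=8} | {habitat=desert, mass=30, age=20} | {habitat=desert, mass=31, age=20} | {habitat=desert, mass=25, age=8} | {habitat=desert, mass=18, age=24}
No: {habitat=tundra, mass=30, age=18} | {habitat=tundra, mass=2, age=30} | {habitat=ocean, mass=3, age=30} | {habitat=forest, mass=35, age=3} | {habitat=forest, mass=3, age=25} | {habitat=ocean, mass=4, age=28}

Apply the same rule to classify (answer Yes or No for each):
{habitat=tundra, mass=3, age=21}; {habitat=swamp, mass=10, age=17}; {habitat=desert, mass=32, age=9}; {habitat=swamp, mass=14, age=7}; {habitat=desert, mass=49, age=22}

One predicate separates the groups cleanly: habitat is desert.

No, No, Yes, No, Yes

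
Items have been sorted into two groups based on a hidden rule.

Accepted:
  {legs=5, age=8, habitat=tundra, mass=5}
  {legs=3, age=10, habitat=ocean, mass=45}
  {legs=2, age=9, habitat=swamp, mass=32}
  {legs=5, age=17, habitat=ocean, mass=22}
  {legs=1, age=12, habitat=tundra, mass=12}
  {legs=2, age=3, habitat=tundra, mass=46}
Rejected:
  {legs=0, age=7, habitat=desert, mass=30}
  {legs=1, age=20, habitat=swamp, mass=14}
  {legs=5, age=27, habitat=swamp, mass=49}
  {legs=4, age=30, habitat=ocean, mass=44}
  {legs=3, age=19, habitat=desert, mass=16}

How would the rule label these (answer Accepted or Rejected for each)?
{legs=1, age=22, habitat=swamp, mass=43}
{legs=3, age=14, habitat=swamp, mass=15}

Rejected, Accepted

The rule appears to be: age ≤ 17 AND legs ≥ 1.
Rejected: {legs=1, age=22, habitat=swamp, mass=43}, since age = 22, legs = 1. Accepted: {legs=3, age=14, habitat=swamp, mass=15}, since age = 14, legs = 3.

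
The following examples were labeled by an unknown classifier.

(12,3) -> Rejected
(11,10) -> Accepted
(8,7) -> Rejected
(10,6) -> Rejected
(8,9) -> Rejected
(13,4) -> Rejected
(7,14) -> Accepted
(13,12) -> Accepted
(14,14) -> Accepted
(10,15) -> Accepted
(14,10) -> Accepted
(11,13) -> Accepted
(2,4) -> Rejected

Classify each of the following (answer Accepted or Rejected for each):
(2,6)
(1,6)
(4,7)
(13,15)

Rejected, Rejected, Rejected, Accepted

'Accepted' ⟺ sum ≥ 21.
(2,6) → 2+6 = 8 → Rejected. (1,6) → 1+6 = 7 → Rejected. (4,7) → 4+7 = 11 → Rejected. (13,15) → 13+15 = 28 → Accepted.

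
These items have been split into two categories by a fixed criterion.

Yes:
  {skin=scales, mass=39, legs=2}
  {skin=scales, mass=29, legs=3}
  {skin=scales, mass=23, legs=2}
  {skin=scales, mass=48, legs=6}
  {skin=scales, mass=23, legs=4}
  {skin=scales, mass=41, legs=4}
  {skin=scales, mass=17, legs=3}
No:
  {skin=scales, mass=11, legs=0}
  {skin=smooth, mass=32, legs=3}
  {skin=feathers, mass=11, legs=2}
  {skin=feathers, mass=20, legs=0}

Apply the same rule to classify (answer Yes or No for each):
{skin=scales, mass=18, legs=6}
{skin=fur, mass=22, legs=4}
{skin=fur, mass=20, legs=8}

Every 'Yes' example satisfies: skin is scales AND legs ≥ 2. None of the 'No' examples do.
{skin=scales, mass=18, legs=6} — skin is scales, legs = 6, hence Yes.
{skin=fur, mass=22, legs=4} — skin is fur, legs = 4, hence No.
{skin=fur, mass=20, legs=8} — skin is fur, legs = 8, hence No.

Yes, No, No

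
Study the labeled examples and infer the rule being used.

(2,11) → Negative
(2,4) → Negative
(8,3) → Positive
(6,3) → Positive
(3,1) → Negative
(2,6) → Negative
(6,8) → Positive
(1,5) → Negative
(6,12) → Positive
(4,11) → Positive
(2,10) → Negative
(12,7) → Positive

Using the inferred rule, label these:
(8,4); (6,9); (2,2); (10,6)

The rule appears to be: first ≥ 4.

Positive, Positive, Negative, Positive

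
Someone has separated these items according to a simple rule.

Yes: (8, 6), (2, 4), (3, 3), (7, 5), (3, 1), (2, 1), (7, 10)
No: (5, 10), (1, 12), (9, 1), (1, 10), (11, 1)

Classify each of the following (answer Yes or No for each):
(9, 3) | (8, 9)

A rule that fits every label: |first − second| ≤ 3 — true of each 'Yes' example, false of each 'No' one.
(9, 3) — |9−3| = 6, hence No. (8, 9) — |8−9| = 1, hence Yes.

No, Yes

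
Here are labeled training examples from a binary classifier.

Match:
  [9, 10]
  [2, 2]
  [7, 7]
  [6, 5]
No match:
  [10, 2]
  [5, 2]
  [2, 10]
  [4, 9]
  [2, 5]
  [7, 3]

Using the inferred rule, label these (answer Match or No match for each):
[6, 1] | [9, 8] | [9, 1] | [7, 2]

'Match' ⟺ |first − second| ≤ 1.
[6, 1] → |6−1| = 5 → No match. [9, 8] → |9−8| = 1 → Match. [9, 1] → |9−1| = 8 → No match. [7, 2] → |7−2| = 5 → No match.

No match, Match, No match, No match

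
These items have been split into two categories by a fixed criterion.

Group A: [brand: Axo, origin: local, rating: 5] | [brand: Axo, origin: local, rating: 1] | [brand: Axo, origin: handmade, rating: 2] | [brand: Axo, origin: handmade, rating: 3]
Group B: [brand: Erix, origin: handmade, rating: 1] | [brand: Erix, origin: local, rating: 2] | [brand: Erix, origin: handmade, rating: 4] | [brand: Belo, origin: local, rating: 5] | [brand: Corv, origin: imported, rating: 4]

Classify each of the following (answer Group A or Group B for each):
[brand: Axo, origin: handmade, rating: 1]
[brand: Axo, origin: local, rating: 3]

Group A, Group A

Comparing the two groups points to one rule — brand is Axo.
[brand: Axo, origin: handmade, rating: 1]: brand is Axo, checks out → Group A. [brand: Axo, origin: local, rating: 3]: brand is Axo, checks out → Group A.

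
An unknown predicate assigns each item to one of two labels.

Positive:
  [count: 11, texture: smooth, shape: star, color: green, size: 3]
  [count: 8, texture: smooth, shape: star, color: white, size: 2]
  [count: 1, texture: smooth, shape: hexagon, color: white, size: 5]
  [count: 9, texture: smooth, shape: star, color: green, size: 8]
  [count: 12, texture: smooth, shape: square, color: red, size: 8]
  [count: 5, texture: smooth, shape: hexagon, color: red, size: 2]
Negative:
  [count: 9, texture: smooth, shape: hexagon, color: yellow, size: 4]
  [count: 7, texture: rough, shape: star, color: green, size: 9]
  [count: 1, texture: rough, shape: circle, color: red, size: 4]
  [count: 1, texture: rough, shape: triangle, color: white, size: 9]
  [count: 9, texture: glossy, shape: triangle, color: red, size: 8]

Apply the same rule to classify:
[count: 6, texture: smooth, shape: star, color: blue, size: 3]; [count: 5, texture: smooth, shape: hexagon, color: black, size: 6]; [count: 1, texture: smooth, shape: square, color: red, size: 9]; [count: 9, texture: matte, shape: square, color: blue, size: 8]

One predicate separates the groups cleanly: texture is smooth AND size ≠ 4.

Positive, Positive, Positive, Negative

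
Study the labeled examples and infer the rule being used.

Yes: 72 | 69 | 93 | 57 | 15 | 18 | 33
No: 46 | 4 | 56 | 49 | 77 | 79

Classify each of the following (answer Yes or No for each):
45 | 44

Yes, No

One predicate separates the groups cleanly: multiple of 3.
45: 45 = 3·15 — meets the rule, so Yes. 44: 44 = 3·14 + 2 — does not satisfy this, so No.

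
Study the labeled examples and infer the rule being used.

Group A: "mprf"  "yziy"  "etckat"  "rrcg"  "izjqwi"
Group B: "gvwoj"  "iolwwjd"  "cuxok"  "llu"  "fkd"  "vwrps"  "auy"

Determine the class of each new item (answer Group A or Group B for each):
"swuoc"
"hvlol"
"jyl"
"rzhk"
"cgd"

The distinguishing property — even length — holds for all the 'Group A' cases and none of the 'Group B' cases.

Group B, Group B, Group B, Group A, Group B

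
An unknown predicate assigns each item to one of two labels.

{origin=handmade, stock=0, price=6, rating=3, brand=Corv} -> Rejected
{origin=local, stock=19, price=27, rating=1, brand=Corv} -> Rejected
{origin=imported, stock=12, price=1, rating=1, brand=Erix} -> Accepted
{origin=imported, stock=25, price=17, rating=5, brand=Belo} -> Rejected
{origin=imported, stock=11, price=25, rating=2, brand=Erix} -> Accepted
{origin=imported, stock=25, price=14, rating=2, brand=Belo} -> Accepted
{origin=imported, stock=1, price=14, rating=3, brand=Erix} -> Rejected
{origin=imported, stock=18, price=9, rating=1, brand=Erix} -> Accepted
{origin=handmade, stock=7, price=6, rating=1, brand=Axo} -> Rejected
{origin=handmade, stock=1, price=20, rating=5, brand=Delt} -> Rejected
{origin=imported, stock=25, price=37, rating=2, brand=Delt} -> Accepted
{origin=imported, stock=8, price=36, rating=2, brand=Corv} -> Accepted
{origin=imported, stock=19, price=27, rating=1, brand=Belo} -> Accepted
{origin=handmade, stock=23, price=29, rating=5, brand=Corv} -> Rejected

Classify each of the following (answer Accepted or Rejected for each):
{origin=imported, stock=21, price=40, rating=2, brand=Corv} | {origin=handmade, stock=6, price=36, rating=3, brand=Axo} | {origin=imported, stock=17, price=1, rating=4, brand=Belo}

Accepted, Rejected, Rejected

The pattern is that an item is 'Accepted' exactly when: origin is imported AND rating ≤ 2.
{origin=imported, stock=21, price=40, rating=2, brand=Corv}: origin is imported, rating = 2, checks out → Accepted.
{origin=handmade, stock=6, price=36, rating=3, brand=Axo}: origin is handmade, rating = 3, doesn't qualify → Rejected.
{origin=imported, stock=17, price=1, rating=4, brand=Belo}: origin is imported, rating = 4, doesn't qualify → Rejected.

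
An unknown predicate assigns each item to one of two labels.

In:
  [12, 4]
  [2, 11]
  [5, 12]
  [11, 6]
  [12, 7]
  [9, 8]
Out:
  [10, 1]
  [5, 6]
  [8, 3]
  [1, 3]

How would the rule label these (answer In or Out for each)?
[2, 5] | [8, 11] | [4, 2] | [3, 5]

Out, In, Out, Out

All 'In' examples share one property — sum ≥ 13 — and every 'Out' example lacks it.
[2, 5]: 2+5 = 7 — does not fit, so Out.
[8, 11]: 8+11 = 19 — checks out, so In.
[4, 2]: 4+2 = 6 — does not fit, so Out.
[3, 5]: 3+5 = 8 — does not fit, so Out.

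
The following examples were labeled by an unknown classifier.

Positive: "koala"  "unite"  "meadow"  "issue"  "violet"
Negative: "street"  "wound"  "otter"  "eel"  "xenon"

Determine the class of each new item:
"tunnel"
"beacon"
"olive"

Negative, Positive, Positive

Every 'Positive' example satisfies: has ≥ 3 vowels. None of the 'Negative' examples do.
"tunnel": 2 vowels — does not satisfy this, so Negative. "beacon": 3 vowels — checks out, so Positive. "olive": 3 vowels — checks out, so Positive.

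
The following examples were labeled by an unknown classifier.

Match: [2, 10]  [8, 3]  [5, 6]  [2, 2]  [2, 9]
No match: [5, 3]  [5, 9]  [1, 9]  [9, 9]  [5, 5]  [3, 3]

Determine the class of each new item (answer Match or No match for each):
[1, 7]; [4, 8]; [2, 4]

No match, Match, Match

Looking at the examples, the only property every 'Match' case has and every 'No match' case lacks is: product is even.
[1, 7]: 1·7 = 7 — does not fit, so No match. [4, 8]: 4·8 = 32 — has this property, so Match. [2, 4]: 2·4 = 8 — has this property, so Match.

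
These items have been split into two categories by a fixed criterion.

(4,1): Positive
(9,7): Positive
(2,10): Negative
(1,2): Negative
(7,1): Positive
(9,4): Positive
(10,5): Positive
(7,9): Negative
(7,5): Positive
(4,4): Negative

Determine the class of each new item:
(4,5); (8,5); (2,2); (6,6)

Negative, Positive, Negative, Negative

The distinguishing property — first > second — holds for all the 'Positive' cases and none of the 'Negative' cases.
(4,5): 4 < 5 — does not fit, so Negative. (8,5): 8 > 5 — meets the rule, so Positive. (2,2): 2 = 2 — does not fit, so Negative. (6,6): 6 = 6 — does not fit, so Negative.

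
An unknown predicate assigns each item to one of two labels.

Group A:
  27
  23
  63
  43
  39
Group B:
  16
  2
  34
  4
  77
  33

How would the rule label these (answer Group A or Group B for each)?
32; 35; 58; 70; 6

Group B, Group A, Group B, Group B, Group B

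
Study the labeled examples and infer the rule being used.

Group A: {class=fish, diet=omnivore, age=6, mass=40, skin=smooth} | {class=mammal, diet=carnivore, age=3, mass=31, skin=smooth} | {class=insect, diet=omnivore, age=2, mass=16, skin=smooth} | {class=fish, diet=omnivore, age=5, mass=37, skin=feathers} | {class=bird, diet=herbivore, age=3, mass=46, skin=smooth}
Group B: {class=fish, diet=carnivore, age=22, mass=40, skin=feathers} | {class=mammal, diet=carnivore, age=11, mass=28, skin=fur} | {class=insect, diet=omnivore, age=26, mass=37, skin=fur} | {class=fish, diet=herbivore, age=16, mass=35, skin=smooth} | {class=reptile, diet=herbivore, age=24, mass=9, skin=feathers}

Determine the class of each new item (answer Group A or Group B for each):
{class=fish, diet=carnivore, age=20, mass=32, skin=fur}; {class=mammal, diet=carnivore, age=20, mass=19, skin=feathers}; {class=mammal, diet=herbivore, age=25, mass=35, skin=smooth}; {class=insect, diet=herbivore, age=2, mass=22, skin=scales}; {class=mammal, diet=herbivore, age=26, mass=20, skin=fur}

Group B, Group B, Group B, Group A, Group B

Rule: age ≤ 6. This holds for each 'Group A' example and fails for each 'Group B' one.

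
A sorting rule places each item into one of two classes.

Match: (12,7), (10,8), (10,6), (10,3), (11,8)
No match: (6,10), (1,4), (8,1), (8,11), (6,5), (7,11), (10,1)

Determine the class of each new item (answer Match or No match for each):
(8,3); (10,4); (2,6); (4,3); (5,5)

The simplest hypothesis consistent with all the labels is: first > second AND sum ≥ 13.
(8,3): 8 > 3, 8+3 = 11 — does not pass, so No match. (10,4): 10 > 4, 10+4 = 14 — matches, so Match. (2,6): 2 < 6, 2+6 = 8 — does not pass, so No match. (4,3): 4 > 3, 4+3 = 7 — does not pass, so No match. (5,5): 5 = 5, 5+5 = 10 — does not pass, so No match.

No match, Match, No match, No match, No match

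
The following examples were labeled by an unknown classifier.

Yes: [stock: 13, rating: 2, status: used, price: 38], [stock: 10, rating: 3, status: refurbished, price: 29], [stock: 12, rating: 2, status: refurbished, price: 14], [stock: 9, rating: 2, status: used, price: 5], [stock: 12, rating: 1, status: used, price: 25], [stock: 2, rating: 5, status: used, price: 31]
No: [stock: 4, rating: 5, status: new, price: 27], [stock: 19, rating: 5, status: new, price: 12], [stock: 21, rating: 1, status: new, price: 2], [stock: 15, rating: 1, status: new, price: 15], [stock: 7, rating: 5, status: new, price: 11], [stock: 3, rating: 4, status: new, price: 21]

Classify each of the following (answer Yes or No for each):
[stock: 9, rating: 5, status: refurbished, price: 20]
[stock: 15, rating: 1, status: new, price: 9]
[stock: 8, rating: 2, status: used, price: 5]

Yes, No, Yes

Looking at the examples, the only property every 'Yes' case has and every 'No' case lacks is: status is not new.
[stock: 9, rating: 5, status: refurbished, price: 20]: status is refurbished — has this property, so Yes. [stock: 15, rating: 1, status: new, price: 9]: status is new — doesn't qualify, so No. [stock: 8, rating: 2, status: used, price: 5]: status is used — has this property, so Yes.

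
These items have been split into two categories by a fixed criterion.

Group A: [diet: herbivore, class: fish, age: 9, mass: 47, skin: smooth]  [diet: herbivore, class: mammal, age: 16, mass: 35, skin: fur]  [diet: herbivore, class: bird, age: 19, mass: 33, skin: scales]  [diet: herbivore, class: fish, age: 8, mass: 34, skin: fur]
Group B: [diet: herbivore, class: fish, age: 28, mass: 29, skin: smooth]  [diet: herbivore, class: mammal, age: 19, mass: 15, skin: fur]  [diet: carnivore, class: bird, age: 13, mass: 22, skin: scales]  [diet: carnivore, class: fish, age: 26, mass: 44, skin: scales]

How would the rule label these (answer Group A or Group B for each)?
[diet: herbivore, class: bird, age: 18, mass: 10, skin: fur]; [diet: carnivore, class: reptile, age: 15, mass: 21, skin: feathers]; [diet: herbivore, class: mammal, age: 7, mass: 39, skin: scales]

The distinguishing property — diet is herbivore AND mass ≥ 33 — holds for all the 'Group A' cases and none of the 'Group B' cases.
[diet: herbivore, class: bird, age: 18, mass: 10, skin: fur] → diet is herbivore, mass = 10 → Group B.
[diet: carnivore, class: reptile, age: 15, mass: 21, skin: feathers] → diet is carnivore, mass = 21 → Group B.
[diet: herbivore, class: mammal, age: 7, mass: 39, skin: scales] → diet is herbivore, mass = 39 → Group A.

Group B, Group B, Group A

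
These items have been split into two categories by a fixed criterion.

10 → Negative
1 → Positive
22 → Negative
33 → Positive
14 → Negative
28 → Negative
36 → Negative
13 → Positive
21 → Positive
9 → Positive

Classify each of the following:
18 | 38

The distinguishing property — odd — holds for all the 'Positive' cases and none of the 'Negative' cases.
18: 18 is even — does not fit, so Negative. 38: 38 is even — does not fit, so Negative.

Negative, Negative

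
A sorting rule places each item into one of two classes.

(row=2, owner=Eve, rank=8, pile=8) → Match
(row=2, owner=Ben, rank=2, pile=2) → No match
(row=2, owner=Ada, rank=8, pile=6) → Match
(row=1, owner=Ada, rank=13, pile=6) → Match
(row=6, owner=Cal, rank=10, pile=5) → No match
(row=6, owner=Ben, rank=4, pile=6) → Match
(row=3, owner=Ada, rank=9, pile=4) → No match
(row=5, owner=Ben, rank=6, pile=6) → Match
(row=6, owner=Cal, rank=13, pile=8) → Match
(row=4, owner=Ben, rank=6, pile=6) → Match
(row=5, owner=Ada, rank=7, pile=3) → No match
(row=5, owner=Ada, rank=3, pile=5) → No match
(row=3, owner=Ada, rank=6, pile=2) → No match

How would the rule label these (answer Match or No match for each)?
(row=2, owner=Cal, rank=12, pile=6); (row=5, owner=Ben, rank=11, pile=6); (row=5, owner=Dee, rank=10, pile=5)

Match, Match, No match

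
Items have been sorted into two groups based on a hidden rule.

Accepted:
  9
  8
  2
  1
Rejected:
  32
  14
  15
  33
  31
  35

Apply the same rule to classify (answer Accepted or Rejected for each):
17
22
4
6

Rejected, Rejected, Accepted, Accepted

Every 'Accepted' example satisfies: at most 9. None of the 'Rejected' examples do.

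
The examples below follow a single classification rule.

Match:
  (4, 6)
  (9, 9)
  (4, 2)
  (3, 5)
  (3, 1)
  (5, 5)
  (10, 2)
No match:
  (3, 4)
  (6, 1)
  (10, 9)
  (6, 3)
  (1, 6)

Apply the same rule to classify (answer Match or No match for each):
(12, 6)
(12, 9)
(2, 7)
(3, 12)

Match, No match, No match, No match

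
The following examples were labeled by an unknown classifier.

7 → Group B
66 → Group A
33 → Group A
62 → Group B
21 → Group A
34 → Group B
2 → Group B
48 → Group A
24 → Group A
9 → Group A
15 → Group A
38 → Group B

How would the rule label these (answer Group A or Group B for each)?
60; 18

Group A, Group A

Looking at the examples, the only property every 'Group A' case has and every 'Group B' case lacks is: multiple of 3.
60: Group A (60 = 3·20). 18: Group A (18 = 3·6).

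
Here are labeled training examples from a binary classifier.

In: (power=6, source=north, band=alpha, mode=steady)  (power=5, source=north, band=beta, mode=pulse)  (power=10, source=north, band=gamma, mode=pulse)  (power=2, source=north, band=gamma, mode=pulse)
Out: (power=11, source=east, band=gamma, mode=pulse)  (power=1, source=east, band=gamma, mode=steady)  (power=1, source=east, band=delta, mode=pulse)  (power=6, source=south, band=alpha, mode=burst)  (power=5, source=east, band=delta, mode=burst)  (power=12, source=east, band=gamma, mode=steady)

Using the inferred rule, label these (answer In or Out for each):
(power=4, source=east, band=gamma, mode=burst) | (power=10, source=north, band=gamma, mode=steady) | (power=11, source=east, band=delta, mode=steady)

One predicate separates the groups cleanly: source is north.
(power=4, source=east, band=gamma, mode=burst) → source is east → Out. (power=10, source=north, band=gamma, mode=steady) → source is north → In. (power=11, source=east, band=delta, mode=steady) → source is east → Out.

Out, In, Out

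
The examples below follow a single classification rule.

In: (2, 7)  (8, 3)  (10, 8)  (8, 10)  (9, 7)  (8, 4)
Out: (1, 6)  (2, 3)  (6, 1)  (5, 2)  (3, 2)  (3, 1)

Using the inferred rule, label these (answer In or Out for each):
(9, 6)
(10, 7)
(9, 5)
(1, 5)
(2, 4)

The distinguishing property — sum ≥ 9 — holds for all the 'In' cases and none of the 'Out' cases.

In, In, In, Out, Out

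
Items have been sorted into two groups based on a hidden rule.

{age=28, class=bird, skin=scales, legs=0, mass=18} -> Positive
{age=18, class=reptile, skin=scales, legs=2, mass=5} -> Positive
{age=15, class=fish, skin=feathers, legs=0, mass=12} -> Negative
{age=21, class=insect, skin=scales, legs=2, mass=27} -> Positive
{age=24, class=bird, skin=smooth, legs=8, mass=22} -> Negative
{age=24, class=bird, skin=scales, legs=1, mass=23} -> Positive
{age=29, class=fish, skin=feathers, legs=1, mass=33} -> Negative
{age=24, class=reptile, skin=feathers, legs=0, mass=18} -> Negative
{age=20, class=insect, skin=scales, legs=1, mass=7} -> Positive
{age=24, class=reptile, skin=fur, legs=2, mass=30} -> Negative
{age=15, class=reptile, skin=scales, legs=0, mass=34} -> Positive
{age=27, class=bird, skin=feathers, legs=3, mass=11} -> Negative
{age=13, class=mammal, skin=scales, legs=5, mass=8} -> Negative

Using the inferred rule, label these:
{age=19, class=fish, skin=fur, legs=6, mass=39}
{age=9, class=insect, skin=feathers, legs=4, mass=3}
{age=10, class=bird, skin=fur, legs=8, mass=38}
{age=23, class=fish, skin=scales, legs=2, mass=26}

Every 'Positive' example satisfies: skin is scales AND age ≥ 15. None of the 'Negative' examples do.

Negative, Negative, Negative, Positive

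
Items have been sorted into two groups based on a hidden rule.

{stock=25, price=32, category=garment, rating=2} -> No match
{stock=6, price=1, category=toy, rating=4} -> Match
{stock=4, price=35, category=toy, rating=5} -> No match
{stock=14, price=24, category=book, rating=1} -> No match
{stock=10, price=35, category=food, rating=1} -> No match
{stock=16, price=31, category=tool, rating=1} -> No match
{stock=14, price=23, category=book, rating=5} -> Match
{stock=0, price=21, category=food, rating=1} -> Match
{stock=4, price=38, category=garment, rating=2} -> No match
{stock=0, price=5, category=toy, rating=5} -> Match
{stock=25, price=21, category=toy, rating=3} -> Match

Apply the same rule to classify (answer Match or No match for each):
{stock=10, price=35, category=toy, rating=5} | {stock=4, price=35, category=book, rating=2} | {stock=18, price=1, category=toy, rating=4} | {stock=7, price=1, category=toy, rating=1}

No match, No match, Match, Match

Every 'Match' example satisfies: price ≤ 23. None of the 'No match' examples do.
{stock=10, price=35, category=toy, rating=5} → price = 35 → No match.
{stock=4, price=35, category=book, rating=2} → price = 35 → No match.
{stock=18, price=1, category=toy, rating=4} → price = 1 → Match.
{stock=7, price=1, category=toy, rating=1} → price = 1 → Match.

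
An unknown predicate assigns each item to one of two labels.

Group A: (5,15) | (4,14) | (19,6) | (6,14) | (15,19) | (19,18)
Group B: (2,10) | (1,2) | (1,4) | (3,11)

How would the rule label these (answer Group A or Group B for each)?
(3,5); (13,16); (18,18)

Rule: sum ≥ 18. This holds for each 'Group A' example and fails for each 'Group B' one.

Group B, Group A, Group A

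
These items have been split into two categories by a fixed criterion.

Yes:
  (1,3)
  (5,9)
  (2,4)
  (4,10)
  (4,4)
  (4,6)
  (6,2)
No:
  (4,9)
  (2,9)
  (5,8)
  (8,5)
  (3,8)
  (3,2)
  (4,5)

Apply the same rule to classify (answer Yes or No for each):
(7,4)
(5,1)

The classifier is using: sum is even.
(7,4) → 7+4 = 11 → No.
(5,1) → 5+1 = 6 → Yes.

No, Yes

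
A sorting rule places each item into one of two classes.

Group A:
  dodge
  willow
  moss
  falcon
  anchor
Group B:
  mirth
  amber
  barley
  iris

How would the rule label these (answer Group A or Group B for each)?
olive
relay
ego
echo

Group A, Group B, Group A, Group A

The pattern is that an item is 'Group A' exactly when: contains 'o'.
olive → has 'o' → Group A. relay → no 'o' → Group B. ego → has 'o' → Group A. echo → has 'o' → Group A.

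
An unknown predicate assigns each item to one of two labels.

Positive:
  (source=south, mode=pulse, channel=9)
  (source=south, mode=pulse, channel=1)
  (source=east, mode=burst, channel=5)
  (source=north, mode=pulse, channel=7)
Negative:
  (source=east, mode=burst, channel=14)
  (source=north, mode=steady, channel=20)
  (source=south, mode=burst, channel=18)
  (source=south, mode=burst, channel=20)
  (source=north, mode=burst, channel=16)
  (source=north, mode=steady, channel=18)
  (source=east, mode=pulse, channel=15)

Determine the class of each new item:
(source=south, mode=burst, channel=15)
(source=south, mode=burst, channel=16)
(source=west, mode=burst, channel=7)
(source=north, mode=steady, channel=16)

Negative, Negative, Positive, Negative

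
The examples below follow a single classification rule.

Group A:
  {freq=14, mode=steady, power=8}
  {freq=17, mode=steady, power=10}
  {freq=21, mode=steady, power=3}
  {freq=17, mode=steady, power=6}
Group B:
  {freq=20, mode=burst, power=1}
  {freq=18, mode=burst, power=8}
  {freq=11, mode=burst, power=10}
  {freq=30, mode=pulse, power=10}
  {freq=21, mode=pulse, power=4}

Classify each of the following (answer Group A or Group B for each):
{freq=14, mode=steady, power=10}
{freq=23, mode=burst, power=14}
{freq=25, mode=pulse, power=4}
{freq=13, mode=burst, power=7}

Group A, Group B, Group B, Group B

The classifier is using: mode is steady.
{freq=14, mode=steady, power=10} — mode is steady, hence Group A.
{freq=23, mode=burst, power=14} — mode is burst, hence Group B.
{freq=25, mode=pulse, power=4} — mode is pulse, hence Group B.
{freq=13, mode=burst, power=7} — mode is burst, hence Group B.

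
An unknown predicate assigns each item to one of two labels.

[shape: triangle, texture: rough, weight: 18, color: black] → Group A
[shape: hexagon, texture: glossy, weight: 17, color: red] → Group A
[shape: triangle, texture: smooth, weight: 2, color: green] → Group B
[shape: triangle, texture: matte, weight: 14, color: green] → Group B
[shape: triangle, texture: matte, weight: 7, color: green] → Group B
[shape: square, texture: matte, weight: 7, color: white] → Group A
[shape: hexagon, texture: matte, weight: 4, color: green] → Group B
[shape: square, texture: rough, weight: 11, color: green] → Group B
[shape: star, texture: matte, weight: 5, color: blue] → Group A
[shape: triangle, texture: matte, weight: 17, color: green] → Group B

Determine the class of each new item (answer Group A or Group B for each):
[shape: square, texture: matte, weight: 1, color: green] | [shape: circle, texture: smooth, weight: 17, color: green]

Group B, Group B

Rule: color is not green. This holds for each 'Group A' example and fails for each 'Group B' one.
Group B: [shape: square, texture: matte, weight: 1, color: green], since color is green.
Group B: [shape: circle, texture: smooth, weight: 17, color: green], since color is green.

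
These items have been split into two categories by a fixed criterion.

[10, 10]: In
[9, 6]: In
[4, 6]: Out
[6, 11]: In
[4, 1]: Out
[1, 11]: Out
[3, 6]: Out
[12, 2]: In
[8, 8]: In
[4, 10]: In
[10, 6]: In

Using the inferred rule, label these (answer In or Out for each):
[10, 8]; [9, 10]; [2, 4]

In, In, Out

The distinguishing property — sum ≥ 14 — holds for all the 'In' cases and none of the 'Out' cases.
In: [10, 8], since 10+8 = 18.
In: [9, 10], since 9+10 = 19.
Out: [2, 4], since 2+4 = 6.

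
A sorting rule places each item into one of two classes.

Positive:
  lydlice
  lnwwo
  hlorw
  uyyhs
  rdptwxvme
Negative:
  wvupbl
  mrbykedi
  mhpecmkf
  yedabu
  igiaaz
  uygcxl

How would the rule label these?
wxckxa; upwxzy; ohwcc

Negative, Negative, Positive

The pattern is that an item is 'Positive' exactly when: odd length.
wxckxa — length 6, hence Negative.
upwxzy — length 6, hence Negative.
ohwcc — length 5, hence Positive.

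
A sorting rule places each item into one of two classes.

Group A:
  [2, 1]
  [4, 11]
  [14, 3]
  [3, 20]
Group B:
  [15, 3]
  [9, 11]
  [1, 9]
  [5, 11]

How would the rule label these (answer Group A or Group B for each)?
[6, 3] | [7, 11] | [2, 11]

All 'Group A' examples share one property — sum is odd — and every 'Group B' example lacks it.

Group A, Group B, Group A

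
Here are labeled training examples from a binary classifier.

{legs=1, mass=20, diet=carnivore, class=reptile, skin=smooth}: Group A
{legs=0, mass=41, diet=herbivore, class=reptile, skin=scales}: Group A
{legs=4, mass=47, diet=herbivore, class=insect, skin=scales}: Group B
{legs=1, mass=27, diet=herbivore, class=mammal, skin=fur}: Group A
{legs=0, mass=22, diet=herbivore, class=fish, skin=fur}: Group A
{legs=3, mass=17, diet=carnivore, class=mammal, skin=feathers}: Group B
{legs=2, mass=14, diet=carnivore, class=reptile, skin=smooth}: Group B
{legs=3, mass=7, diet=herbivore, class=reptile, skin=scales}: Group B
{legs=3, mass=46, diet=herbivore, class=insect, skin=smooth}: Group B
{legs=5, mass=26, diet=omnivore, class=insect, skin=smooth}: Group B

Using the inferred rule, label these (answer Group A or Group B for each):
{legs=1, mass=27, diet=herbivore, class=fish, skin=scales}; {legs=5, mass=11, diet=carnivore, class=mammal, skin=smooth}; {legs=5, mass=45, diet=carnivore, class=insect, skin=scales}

Group A, Group B, Group B

All 'Group A' examples share one property — legs ≤ 1 — and every 'Group B' example lacks it.
{legs=1, mass=27, diet=herbivore, class=fish, skin=scales} → legs = 1 → Group A. {legs=5, mass=11, diet=carnivore, class=mammal, skin=smooth} → legs = 5 → Group B. {legs=5, mass=45, diet=carnivore, class=insect, skin=scales} → legs = 5 → Group B.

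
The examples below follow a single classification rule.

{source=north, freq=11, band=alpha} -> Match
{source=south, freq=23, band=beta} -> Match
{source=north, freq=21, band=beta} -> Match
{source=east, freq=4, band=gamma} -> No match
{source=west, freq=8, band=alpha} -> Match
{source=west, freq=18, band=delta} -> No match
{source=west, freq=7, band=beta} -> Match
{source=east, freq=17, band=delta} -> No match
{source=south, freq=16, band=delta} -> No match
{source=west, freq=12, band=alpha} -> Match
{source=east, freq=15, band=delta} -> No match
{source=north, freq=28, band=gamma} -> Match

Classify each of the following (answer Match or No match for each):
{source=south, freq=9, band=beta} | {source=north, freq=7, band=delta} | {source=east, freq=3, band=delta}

Match, No match, No match

One predicate separates the groups cleanly: band is not delta AND freq ≥ 7.
{source=south, freq=9, band=beta}: band is beta, freq = 9, checks out → Match. {source=north, freq=7, band=delta}: band is delta, freq = 7, does not satisfy this → No match. {source=east, freq=3, band=delta}: band is delta, freq = 3, does not satisfy this → No match.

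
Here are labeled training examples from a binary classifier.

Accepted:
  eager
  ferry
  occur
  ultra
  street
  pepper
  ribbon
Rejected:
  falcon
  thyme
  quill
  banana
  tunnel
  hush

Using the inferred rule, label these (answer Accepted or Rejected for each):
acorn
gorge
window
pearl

Accepted, Accepted, Rejected, Accepted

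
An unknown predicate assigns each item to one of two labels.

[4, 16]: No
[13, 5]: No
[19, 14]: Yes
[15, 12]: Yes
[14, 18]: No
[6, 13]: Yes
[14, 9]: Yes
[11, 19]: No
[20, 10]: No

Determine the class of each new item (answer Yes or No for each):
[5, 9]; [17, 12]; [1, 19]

No, Yes, No

Rule: sum is odd. This holds for each 'Yes' example and fails for each 'No' one.
[5, 9] — 5+9 = 14, hence No.
[17, 12] — 17+12 = 29, hence Yes.
[1, 19] — 1+19 = 20, hence No.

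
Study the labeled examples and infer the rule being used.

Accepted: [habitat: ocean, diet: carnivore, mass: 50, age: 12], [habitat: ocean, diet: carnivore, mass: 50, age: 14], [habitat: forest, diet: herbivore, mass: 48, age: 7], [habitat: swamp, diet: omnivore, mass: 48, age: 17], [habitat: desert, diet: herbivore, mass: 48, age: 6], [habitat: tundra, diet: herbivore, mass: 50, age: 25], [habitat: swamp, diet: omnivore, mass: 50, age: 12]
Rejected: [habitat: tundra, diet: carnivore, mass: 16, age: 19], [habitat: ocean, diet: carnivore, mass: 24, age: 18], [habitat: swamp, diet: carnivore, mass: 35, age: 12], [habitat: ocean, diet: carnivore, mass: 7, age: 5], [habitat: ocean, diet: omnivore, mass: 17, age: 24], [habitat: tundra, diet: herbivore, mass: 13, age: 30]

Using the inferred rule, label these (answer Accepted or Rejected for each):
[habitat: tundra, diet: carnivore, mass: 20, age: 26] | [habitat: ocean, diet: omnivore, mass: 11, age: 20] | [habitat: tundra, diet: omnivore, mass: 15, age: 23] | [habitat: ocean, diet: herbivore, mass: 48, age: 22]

Rule: mass ≥ 48. This holds for each 'Accepted' example and fails for each 'Rejected' one.
[habitat: tundra, diet: carnivore, mass: 20, age: 26]: mass = 20, does not pass → Rejected. [habitat: ocean, diet: omnivore, mass: 11, age: 20]: mass = 11, does not pass → Rejected. [habitat: tundra, diet: omnivore, mass: 15, age: 23]: mass = 15, does not pass → Rejected. [habitat: ocean, diet: herbivore, mass: 48, age: 22]: mass = 48, fits → Accepted.

Rejected, Rejected, Rejected, Accepted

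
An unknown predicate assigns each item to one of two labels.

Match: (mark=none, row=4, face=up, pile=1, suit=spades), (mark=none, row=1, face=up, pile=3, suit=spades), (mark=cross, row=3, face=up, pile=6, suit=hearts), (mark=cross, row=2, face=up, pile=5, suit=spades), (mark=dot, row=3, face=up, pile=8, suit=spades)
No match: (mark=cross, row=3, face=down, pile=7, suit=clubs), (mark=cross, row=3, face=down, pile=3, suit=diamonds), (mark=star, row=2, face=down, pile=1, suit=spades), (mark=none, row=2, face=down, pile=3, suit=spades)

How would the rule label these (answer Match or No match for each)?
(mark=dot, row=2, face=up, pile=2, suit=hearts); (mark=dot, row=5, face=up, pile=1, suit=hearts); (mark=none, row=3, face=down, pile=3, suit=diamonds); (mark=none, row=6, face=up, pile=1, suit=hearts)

Match, Match, No match, Match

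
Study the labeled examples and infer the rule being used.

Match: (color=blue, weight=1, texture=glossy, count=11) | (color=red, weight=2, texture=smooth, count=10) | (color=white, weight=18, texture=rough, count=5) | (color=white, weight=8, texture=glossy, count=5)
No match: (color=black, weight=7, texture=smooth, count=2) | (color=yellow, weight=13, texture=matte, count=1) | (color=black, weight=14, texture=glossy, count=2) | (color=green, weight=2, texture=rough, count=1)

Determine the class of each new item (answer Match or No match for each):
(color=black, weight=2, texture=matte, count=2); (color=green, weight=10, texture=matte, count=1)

The rule appears to be: count ≥ 5.
(color=black, weight=2, texture=matte, count=2): No match (count = 2).
(color=green, weight=10, texture=matte, count=1): No match (count = 1).

No match, No match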